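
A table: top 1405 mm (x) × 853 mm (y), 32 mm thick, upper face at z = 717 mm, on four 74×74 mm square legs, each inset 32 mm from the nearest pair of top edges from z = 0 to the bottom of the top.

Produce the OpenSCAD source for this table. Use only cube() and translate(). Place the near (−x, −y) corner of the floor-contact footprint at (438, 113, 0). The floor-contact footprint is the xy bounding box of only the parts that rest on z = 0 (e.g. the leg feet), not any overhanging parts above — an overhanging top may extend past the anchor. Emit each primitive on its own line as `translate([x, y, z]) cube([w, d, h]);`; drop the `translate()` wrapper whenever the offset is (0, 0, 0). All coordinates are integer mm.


translate([406, 81, 685]) cube([1405, 853, 32]);
translate([438, 113, 0]) cube([74, 74, 685]);
translate([1705, 113, 0]) cube([74, 74, 685]);
translate([438, 828, 0]) cube([74, 74, 685]);
translate([1705, 828, 0]) cube([74, 74, 685]);


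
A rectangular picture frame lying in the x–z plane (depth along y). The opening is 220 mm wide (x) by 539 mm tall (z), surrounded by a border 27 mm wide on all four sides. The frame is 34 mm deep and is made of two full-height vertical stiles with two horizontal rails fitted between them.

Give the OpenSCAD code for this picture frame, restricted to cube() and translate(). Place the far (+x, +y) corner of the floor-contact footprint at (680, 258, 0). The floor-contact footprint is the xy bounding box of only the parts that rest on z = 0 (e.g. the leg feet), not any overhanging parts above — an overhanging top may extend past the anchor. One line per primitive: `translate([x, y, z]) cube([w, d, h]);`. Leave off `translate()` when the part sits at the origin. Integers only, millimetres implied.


translate([406, 224, 0]) cube([27, 34, 593]);
translate([653, 224, 0]) cube([27, 34, 593]);
translate([433, 224, 0]) cube([220, 34, 27]);
translate([433, 224, 566]) cube([220, 34, 27]);


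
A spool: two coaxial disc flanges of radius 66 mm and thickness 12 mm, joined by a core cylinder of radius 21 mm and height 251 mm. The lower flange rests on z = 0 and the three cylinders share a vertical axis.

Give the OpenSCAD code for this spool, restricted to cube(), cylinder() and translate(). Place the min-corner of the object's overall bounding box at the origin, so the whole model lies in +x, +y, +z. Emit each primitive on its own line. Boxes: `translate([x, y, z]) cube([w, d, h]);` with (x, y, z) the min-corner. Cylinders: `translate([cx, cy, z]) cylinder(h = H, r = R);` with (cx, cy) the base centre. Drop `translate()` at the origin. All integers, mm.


translate([66, 66, 0]) cylinder(h = 12, r = 66);
translate([66, 66, 12]) cylinder(h = 251, r = 21);
translate([66, 66, 263]) cylinder(h = 12, r = 66);


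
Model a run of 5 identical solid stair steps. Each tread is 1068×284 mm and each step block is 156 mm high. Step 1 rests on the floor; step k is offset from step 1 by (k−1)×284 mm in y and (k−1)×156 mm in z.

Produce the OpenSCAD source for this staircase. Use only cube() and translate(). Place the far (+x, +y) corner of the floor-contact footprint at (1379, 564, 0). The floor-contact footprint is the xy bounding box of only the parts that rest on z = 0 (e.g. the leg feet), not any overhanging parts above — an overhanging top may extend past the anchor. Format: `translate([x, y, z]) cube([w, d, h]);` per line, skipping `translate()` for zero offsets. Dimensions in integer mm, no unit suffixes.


translate([311, 280, 0]) cube([1068, 284, 156]);
translate([311, 564, 156]) cube([1068, 284, 156]);
translate([311, 848, 312]) cube([1068, 284, 156]);
translate([311, 1132, 468]) cube([1068, 284, 156]);
translate([311, 1416, 624]) cube([1068, 284, 156]);


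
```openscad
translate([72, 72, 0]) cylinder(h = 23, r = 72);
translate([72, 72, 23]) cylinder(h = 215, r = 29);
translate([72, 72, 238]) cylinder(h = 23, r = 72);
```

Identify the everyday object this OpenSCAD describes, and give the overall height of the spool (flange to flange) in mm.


A spool. The overall height is 261 mm.

Three coaxial cylinders, large–small–large — a spool. Two 23 mm flanges and a 215 mm core give 23 + 215 + 23 = 261 mm.


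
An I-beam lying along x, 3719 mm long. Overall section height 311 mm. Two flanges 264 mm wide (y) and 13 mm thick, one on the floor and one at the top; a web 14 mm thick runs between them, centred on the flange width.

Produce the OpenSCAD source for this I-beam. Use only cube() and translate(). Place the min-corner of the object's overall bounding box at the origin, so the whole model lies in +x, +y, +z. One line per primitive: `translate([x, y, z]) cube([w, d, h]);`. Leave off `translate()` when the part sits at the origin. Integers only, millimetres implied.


cube([3719, 264, 13]);
translate([0, 125, 13]) cube([3719, 14, 285]);
translate([0, 0, 298]) cube([3719, 264, 13]);


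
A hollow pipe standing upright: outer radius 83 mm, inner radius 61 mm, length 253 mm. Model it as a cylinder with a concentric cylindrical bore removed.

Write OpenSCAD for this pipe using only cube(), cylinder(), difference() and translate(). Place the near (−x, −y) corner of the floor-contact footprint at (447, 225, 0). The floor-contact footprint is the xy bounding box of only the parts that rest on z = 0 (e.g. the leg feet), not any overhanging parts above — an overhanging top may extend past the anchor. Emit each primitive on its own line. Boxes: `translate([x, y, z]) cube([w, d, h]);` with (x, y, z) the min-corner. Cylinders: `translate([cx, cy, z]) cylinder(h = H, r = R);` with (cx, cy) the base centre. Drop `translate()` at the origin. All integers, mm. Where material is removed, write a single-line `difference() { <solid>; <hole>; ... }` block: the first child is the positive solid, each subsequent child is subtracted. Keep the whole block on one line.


difference() { translate([530, 308, 0]) cylinder(h = 253, r = 83); translate([530, 308, 0]) cylinder(h = 253, r = 61); }


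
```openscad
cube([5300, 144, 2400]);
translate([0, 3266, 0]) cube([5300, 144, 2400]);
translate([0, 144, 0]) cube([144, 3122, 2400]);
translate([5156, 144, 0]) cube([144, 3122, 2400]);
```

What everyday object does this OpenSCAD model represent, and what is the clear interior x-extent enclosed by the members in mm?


A house (or room) frame. The interior width is 5012 mm.

Four 2400 mm walls enclosing a rectangle with no floor or roof — a room or house frame. Outside width is 5300 mm and wall thickness is 144 mm, so the interior width is 5300 − 2 × 144 = 5012 mm.


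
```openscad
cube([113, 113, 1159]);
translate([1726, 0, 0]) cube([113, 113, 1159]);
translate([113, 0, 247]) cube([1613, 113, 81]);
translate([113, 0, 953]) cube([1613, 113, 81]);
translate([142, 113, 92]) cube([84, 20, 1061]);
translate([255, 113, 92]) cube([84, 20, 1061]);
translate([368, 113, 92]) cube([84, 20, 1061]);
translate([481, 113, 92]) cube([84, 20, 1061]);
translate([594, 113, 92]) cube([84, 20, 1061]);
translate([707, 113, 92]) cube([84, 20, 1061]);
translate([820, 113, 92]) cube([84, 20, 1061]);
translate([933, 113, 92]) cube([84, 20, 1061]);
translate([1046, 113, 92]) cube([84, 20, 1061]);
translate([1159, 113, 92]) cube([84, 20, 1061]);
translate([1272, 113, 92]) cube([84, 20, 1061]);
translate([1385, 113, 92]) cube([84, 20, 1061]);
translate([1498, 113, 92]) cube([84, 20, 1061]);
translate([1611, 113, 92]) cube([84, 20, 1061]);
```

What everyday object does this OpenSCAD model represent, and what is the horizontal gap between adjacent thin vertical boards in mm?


A fence section. The picket gap is 29 mm.

Two posts, two rails, 14 pickets — a fence section. Span 1613 mm holds 14 pickets of 84 mm with 15 equal gaps: ⌊(1613 − 14·84) / 15⌋ = 29 mm.


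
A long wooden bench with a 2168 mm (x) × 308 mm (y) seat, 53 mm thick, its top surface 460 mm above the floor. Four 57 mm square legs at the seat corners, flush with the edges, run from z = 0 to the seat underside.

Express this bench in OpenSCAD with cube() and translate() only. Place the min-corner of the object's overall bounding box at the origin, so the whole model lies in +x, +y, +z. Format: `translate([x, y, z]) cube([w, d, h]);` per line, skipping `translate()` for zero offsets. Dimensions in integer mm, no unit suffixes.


translate([0, 0, 407]) cube([2168, 308, 53]);
cube([57, 57, 407]);
translate([0, 251, 0]) cube([57, 57, 407]);
translate([2111, 0, 0]) cube([57, 57, 407]);
translate([2111, 251, 0]) cube([57, 57, 407]);


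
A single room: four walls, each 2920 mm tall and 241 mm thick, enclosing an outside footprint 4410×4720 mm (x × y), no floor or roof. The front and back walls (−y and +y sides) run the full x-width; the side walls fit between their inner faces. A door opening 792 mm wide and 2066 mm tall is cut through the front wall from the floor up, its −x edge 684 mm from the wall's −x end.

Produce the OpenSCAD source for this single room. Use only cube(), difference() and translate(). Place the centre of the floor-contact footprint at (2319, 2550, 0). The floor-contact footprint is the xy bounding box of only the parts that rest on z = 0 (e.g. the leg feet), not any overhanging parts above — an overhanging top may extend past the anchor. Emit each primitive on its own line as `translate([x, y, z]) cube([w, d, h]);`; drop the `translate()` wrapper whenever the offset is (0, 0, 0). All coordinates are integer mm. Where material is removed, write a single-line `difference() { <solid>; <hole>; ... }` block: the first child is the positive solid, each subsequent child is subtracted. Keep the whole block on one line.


difference() { translate([114, 190, 0]) cube([4410, 241, 2920]); translate([798, 190, 0]) cube([792, 241, 2066]); }
translate([114, 4669, 0]) cube([4410, 241, 2920]);
translate([114, 431, 0]) cube([241, 4238, 2920]);
translate([4283, 431, 0]) cube([241, 4238, 2920]);


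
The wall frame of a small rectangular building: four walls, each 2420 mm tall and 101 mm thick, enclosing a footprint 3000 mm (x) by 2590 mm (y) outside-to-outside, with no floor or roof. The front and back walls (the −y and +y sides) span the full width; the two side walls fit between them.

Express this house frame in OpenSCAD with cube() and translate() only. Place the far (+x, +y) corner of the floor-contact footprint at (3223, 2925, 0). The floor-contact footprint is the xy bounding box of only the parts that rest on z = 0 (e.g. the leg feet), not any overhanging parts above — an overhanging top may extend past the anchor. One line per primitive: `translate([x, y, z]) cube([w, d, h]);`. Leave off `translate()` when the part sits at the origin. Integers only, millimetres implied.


translate([223, 335, 0]) cube([3000, 101, 2420]);
translate([223, 2824, 0]) cube([3000, 101, 2420]);
translate([223, 436, 0]) cube([101, 2388, 2420]);
translate([3122, 436, 0]) cube([101, 2388, 2420]);


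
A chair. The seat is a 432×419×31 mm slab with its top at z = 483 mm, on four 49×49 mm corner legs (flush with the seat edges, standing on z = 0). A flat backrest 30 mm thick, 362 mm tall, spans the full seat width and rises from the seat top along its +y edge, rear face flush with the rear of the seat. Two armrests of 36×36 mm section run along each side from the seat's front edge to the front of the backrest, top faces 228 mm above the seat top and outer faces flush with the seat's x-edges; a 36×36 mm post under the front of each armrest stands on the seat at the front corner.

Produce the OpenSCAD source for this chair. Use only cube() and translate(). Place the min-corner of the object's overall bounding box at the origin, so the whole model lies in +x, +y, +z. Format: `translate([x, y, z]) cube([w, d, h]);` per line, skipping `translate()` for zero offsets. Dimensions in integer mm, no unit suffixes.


translate([0, 0, 452]) cube([432, 419, 31]);
cube([49, 49, 452]);
translate([383, 0, 0]) cube([49, 49, 452]);
translate([0, 370, 0]) cube([49, 49, 452]);
translate([383, 370, 0]) cube([49, 49, 452]);
translate([0, 389, 483]) cube([432, 30, 362]);
translate([0, 0, 675]) cube([36, 389, 36]);
translate([396, 0, 675]) cube([36, 389, 36]);
translate([0, 0, 483]) cube([36, 36, 192]);
translate([396, 0, 483]) cube([36, 36, 192]);


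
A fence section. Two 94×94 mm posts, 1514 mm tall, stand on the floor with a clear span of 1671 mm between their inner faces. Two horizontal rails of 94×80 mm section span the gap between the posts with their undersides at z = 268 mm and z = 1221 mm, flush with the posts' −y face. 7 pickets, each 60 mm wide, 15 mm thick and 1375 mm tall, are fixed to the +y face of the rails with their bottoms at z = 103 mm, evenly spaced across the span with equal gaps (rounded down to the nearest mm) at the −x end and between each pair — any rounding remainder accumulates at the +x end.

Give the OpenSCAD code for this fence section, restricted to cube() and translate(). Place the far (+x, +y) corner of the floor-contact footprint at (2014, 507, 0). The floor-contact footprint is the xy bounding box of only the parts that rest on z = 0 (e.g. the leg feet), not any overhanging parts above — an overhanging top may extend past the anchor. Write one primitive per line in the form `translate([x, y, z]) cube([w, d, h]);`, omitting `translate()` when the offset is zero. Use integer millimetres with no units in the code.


translate([155, 413, 0]) cube([94, 94, 1514]);
translate([1920, 413, 0]) cube([94, 94, 1514]);
translate([249, 413, 268]) cube([1671, 94, 80]);
translate([249, 413, 1221]) cube([1671, 94, 80]);
translate([405, 507, 103]) cube([60, 15, 1375]);
translate([621, 507, 103]) cube([60, 15, 1375]);
translate([837, 507, 103]) cube([60, 15, 1375]);
translate([1053, 507, 103]) cube([60, 15, 1375]);
translate([1269, 507, 103]) cube([60, 15, 1375]);
translate([1485, 507, 103]) cube([60, 15, 1375]);
translate([1701, 507, 103]) cube([60, 15, 1375]);


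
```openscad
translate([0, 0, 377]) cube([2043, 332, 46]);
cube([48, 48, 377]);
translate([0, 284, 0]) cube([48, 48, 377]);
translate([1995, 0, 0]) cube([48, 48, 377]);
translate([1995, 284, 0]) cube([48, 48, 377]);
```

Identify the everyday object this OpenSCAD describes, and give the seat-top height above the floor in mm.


A bench. The seat-top height is 423 mm.

A long slab on four corner posts — a bench. The slab sits at z = 377 with thickness 46, so the top is 377 + 46 = 423 mm.


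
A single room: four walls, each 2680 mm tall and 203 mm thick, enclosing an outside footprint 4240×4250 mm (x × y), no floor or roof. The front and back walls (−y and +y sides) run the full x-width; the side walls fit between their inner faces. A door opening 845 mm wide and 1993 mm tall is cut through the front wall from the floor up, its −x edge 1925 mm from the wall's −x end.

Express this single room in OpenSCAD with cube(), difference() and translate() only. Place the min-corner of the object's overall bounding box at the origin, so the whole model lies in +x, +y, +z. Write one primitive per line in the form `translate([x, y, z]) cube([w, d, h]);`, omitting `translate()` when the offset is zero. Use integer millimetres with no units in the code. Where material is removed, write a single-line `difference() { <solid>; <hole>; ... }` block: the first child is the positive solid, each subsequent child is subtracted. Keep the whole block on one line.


difference() { cube([4240, 203, 2680]); translate([1925, 0, 0]) cube([845, 203, 1993]); }
translate([0, 4047, 0]) cube([4240, 203, 2680]);
translate([0, 203, 0]) cube([203, 3844, 2680]);
translate([4037, 203, 0]) cube([203, 3844, 2680]);


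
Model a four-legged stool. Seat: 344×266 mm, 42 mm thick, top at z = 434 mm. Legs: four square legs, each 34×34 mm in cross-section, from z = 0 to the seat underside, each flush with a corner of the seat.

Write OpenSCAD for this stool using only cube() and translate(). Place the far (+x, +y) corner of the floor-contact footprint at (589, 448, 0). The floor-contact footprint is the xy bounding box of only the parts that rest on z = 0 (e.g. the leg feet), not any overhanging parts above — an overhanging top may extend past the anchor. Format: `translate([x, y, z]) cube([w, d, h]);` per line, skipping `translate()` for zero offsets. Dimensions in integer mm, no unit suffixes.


translate([245, 182, 392]) cube([344, 266, 42]);
translate([245, 182, 0]) cube([34, 34, 392]);
translate([555, 182, 0]) cube([34, 34, 392]);
translate([245, 414, 0]) cube([34, 34, 392]);
translate([555, 414, 0]) cube([34, 34, 392]);


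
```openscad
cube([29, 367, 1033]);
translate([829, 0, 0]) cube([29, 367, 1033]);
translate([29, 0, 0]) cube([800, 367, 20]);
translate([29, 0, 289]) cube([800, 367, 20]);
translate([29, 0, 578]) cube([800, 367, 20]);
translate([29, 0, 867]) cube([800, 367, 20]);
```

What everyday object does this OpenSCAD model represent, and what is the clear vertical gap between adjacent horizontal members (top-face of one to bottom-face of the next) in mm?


A bookshelf. The clear shelf gap is 269 mm.

Two tall side panels with 4 horizontal boards between them — a bookshelf. The first two shelf undersides are at z = 0 and z = 289; with shelf thickness 20, the clear gap is 289 − 0 − 20 = 269 mm.


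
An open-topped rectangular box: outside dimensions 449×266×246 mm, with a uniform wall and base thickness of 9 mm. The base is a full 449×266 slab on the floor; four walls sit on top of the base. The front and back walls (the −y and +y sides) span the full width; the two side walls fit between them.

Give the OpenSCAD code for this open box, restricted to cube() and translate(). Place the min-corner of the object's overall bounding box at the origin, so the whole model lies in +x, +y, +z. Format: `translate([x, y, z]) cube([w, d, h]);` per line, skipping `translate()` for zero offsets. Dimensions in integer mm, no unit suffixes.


cube([449, 266, 9]);
translate([0, 0, 9]) cube([449, 9, 237]);
translate([0, 257, 9]) cube([449, 9, 237]);
translate([0, 9, 9]) cube([9, 248, 237]);
translate([440, 9, 9]) cube([9, 248, 237]);


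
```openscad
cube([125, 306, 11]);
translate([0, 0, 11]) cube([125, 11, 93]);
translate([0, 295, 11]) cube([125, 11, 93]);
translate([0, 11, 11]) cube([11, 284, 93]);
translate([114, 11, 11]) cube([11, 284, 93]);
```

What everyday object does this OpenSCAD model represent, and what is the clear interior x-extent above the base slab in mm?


An open box. The internal width is 103 mm.

A 125×306 base slab with four walls standing on it — an open box. The base is 125 mm wide and the walls are 11 mm thick, so the internal width is 125 − 2 × 11 = 103 mm.


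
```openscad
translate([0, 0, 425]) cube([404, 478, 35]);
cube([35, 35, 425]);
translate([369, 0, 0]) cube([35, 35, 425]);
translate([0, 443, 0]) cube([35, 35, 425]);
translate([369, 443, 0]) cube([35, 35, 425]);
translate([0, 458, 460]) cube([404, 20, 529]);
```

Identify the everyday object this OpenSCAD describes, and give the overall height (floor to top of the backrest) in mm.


A chair. The overall height is 989 mm.

A slab on four corner posts with a tall panel at the back — a chair. The seat slab sits at z = 425 with thickness 35, and the 529 mm backrest starts at the seat top, so the overall height is 425 + 35 + 529 = 989 mm.


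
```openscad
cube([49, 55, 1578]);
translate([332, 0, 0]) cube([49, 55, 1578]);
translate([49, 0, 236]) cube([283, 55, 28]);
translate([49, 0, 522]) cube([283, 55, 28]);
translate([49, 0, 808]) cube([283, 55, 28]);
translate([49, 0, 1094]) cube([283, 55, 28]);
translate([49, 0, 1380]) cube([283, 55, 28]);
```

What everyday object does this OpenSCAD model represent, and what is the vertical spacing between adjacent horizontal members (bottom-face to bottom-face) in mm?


A ladder. The rung spacing is 286 mm.

Two tall 49×55 posts with 5 short bars between them — a ladder. Adjacent rungs sit at z = 236 and z = 522, so the spacing is 522 − 236 = 286 mm.


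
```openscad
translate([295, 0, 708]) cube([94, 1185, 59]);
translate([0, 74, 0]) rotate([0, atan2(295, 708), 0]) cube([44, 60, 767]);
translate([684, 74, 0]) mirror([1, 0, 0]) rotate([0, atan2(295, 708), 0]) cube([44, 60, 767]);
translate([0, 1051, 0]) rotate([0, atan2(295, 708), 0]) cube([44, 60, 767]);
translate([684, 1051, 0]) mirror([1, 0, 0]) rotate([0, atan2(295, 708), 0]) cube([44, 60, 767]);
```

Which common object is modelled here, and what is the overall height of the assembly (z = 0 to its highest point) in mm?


A sawhorse. The overall height is 767 mm.

A beam across two mirrored pairs of raked legs — a sawhorse. The beam's underside is at z = 708 (matching the legs' vertical rise in atan2(295, 708)) and the beam is 59 mm tall, so its top is at 708 + 59 = 767 mm. The raked legs top out at the beam's underside, so that is the highest point.


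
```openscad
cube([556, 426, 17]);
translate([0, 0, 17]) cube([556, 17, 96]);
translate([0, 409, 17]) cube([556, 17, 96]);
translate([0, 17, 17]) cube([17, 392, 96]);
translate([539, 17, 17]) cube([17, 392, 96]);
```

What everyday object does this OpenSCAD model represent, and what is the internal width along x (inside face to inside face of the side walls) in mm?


An open box. The internal width is 522 mm.

A 556×426 base slab with four walls standing on it — an open box. The base is 556 mm wide and the walls are 17 mm thick, so the internal width is 556 − 2 × 17 = 522 mm.


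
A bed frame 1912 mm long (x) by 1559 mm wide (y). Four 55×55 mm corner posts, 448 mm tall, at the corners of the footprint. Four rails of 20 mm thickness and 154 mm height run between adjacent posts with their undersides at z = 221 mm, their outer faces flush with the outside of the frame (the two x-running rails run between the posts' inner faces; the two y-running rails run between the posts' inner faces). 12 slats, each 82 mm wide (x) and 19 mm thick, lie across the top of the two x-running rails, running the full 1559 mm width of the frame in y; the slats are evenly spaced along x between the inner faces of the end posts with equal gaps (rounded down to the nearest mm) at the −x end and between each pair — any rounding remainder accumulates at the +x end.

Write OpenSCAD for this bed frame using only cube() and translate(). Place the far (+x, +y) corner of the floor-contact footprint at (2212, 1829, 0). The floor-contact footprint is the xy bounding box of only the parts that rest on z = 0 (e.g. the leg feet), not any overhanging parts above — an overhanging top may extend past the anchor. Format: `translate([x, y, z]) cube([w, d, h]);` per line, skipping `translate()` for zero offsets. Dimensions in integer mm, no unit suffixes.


translate([300, 270, 0]) cube([55, 55, 448]);
translate([300, 1774, 0]) cube([55, 55, 448]);
translate([2157, 270, 0]) cube([55, 55, 448]);
translate([2157, 1774, 0]) cube([55, 55, 448]);
translate([355, 270, 221]) cube([1802, 20, 154]);
translate([355, 1809, 221]) cube([1802, 20, 154]);
translate([300, 325, 221]) cube([20, 1449, 154]);
translate([2192, 325, 221]) cube([20, 1449, 154]);
translate([417, 270, 375]) cube([82, 1559, 19]);
translate([561, 270, 375]) cube([82, 1559, 19]);
translate([705, 270, 375]) cube([82, 1559, 19]);
translate([849, 270, 375]) cube([82, 1559, 19]);
translate([993, 270, 375]) cube([82, 1559, 19]);
translate([1137, 270, 375]) cube([82, 1559, 19]);
translate([1281, 270, 375]) cube([82, 1559, 19]);
translate([1425, 270, 375]) cube([82, 1559, 19]);
translate([1569, 270, 375]) cube([82, 1559, 19]);
translate([1713, 270, 375]) cube([82, 1559, 19]);
translate([1857, 270, 375]) cube([82, 1559, 19]);
translate([2001, 270, 375]) cube([82, 1559, 19]);


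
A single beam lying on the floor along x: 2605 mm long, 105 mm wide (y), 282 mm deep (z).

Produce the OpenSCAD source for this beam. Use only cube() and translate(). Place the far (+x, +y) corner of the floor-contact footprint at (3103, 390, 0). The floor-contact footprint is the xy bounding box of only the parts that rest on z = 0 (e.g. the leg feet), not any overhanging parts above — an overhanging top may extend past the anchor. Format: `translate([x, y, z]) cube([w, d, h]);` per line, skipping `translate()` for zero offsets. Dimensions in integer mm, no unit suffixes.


translate([498, 285, 0]) cube([2605, 105, 282]);


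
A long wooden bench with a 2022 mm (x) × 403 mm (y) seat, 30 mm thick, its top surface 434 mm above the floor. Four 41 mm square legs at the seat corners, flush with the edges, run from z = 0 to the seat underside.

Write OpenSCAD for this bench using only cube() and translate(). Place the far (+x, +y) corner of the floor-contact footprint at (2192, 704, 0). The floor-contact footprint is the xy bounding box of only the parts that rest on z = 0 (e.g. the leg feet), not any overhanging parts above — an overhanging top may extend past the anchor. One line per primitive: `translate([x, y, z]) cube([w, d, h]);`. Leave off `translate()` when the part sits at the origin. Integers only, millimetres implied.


// leg_h = 434 − 30 = 404
translate([170, 301, 404]) cube([2022, 403, 30]);
translate([170, 301, 0]) cube([41, 41, 404]);
translate([170, 663, 0]) cube([41, 41, 404]);
translate([2151, 301, 0]) cube([41, 41, 404]);
translate([2151, 663, 0]) cube([41, 41, 404]);


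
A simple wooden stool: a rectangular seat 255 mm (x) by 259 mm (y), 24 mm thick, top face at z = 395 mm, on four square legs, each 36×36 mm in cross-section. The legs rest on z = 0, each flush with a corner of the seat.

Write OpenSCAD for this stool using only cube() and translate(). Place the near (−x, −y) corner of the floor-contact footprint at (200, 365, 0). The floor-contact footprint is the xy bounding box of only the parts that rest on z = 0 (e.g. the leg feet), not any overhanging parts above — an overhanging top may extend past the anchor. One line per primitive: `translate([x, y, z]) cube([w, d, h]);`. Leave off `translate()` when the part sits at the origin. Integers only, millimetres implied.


translate([200, 365, 371]) cube([255, 259, 24]);
translate([200, 365, 0]) cube([36, 36, 371]);
translate([419, 365, 0]) cube([36, 36, 371]);
translate([200, 588, 0]) cube([36, 36, 371]);
translate([419, 588, 0]) cube([36, 36, 371]);


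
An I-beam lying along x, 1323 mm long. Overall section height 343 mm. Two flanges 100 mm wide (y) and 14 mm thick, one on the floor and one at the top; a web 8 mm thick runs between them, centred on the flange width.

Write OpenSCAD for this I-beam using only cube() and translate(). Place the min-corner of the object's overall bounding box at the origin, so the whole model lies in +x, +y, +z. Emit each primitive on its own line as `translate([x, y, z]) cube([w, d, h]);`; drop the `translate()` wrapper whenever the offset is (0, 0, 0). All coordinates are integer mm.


cube([1323, 100, 14]);
translate([0, 46, 14]) cube([1323, 8, 315]);
translate([0, 0, 329]) cube([1323, 100, 14]);


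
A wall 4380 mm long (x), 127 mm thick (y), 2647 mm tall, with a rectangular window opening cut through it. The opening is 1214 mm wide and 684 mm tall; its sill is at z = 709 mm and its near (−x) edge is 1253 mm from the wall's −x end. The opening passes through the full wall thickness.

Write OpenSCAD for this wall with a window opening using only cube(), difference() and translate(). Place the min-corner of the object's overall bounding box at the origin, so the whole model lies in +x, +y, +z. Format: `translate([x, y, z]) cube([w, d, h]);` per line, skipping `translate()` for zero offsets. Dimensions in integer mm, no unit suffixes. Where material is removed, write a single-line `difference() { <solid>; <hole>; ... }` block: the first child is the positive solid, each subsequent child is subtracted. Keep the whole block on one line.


difference() { cube([4380, 127, 2647]); translate([1253, 0, 709]) cube([1214, 127, 684]); }


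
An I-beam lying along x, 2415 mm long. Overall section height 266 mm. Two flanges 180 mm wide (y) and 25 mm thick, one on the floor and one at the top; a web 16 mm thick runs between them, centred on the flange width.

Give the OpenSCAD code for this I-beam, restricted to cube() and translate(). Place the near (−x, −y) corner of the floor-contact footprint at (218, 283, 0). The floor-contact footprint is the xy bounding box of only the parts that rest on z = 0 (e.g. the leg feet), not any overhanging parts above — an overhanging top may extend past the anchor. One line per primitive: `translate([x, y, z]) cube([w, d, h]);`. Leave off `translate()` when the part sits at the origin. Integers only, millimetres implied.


translate([218, 283, 0]) cube([2415, 180, 25]);
translate([218, 365, 25]) cube([2415, 16, 216]);
translate([218, 283, 241]) cube([2415, 180, 25]);


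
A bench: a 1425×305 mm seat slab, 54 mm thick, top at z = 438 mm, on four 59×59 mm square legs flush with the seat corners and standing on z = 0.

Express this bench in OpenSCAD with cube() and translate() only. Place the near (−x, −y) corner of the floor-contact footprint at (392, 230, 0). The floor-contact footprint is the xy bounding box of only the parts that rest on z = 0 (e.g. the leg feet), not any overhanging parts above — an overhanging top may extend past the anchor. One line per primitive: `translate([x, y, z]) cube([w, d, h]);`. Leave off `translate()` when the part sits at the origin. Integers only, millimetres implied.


translate([392, 230, 384]) cube([1425, 305, 54]);
translate([392, 230, 0]) cube([59, 59, 384]);
translate([392, 476, 0]) cube([59, 59, 384]);
translate([1758, 230, 0]) cube([59, 59, 384]);
translate([1758, 476, 0]) cube([59, 59, 384]);


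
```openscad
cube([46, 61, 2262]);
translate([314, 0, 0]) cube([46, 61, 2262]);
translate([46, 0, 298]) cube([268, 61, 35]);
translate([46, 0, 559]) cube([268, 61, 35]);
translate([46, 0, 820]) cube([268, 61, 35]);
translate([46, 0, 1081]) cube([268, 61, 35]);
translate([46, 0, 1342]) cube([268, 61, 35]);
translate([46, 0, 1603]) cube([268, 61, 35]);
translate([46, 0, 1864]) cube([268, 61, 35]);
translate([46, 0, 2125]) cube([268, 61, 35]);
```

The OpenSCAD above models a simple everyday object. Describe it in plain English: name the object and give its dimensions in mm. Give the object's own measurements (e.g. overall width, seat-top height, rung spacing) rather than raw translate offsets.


A straight ladder. Two 46×61 mm vertical rails, 2262 mm tall, stand 360 mm apart (outside-to-outside) with their front faces coplanar on the −y side. 8 rungs, each 61 mm deep and 35 mm tall, span between the inner faces of the rails, front faces flush with the rails. The lowest rung's underside is at z = 298 mm and rungs are spaced 261 mm apart (underside to underside).


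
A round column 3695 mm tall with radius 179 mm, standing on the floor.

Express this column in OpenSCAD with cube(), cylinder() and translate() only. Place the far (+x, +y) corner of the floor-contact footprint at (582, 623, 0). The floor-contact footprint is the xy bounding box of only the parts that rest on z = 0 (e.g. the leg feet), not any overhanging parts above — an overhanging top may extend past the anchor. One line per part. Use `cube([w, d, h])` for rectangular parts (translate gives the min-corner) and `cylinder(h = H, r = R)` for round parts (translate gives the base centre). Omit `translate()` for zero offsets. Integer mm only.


translate([403, 444, 0]) cylinder(h = 3695, r = 179);


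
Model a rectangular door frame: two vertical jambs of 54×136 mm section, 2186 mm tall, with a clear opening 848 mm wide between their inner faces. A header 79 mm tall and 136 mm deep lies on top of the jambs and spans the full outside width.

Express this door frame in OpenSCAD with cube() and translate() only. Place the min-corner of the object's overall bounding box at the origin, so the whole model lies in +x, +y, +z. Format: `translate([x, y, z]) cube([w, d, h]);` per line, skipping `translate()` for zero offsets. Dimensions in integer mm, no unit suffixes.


cube([54, 136, 2186]);
translate([902, 0, 0]) cube([54, 136, 2186]);
translate([0, 0, 2186]) cube([956, 136, 79]);


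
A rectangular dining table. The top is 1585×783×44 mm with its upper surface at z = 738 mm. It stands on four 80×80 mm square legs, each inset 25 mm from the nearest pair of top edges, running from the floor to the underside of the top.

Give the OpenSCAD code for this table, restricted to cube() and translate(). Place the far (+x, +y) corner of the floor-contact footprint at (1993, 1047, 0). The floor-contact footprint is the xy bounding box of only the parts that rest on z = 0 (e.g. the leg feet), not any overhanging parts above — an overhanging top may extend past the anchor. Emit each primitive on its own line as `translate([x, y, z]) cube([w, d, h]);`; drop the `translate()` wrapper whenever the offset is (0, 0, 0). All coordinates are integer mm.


translate([433, 289, 694]) cube([1585, 783, 44]);
translate([458, 314, 0]) cube([80, 80, 694]);
translate([1913, 314, 0]) cube([80, 80, 694]);
translate([458, 967, 0]) cube([80, 80, 694]);
translate([1913, 967, 0]) cube([80, 80, 694]);


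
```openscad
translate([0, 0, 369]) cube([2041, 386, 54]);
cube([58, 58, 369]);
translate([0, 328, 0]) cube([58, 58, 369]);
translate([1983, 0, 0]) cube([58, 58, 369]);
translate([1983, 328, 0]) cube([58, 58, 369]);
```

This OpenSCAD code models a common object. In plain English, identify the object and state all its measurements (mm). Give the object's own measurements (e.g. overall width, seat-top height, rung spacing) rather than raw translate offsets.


A long wooden bench with a 2041 mm (x) × 386 mm (y) seat, 54 mm thick, its top surface 423 mm above the floor. Four 58 mm square legs at the seat corners, flush with the edges, run from z = 0 to the seat underside.


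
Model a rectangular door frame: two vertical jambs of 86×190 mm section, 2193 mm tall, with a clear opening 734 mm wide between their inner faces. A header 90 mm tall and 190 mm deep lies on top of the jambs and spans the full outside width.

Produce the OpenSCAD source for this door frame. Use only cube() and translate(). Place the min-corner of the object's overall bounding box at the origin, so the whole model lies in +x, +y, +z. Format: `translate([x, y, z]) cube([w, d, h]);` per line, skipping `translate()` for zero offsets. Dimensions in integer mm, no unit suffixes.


cube([86, 190, 2193]);
translate([820, 0, 0]) cube([86, 190, 2193]);
translate([0, 0, 2193]) cube([906, 190, 90]);


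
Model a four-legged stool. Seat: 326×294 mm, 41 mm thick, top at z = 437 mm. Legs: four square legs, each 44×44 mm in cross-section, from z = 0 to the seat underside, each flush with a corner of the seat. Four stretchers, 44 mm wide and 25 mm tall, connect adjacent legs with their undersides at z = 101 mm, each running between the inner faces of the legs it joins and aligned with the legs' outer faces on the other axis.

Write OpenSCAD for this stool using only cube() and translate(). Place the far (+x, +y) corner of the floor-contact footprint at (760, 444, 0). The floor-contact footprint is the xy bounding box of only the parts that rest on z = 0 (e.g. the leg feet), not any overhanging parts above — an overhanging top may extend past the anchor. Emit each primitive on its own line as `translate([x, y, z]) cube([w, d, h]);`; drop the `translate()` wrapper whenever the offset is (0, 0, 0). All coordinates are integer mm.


translate([434, 150, 396]) cube([326, 294, 41]);
translate([434, 150, 0]) cube([44, 44, 396]);
translate([716, 150, 0]) cube([44, 44, 396]);
translate([434, 400, 0]) cube([44, 44, 396]);
translate([716, 400, 0]) cube([44, 44, 396]);
translate([478, 150, 101]) cube([238, 44, 25]);
translate([478, 400, 101]) cube([238, 44, 25]);
translate([434, 194, 101]) cube([44, 206, 25]);
translate([716, 194, 101]) cube([44, 206, 25]);


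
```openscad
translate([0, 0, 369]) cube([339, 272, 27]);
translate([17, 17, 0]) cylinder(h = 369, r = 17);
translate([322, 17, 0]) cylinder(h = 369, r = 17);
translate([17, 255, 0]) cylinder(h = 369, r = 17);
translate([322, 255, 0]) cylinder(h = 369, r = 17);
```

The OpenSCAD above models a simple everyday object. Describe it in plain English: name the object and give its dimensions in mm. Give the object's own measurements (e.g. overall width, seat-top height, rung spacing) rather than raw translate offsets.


A simple wooden stool: a rectangular seat 339 mm (x) by 272 mm (y), 27 mm thick, top face at z = 396 mm, on four round legs, each 34 mm in diameter. The legs rest on z = 0, each leg's axis is inset half a diameter from the nearest pair of seat edges (so the leg's bounding box is flush with the corner).


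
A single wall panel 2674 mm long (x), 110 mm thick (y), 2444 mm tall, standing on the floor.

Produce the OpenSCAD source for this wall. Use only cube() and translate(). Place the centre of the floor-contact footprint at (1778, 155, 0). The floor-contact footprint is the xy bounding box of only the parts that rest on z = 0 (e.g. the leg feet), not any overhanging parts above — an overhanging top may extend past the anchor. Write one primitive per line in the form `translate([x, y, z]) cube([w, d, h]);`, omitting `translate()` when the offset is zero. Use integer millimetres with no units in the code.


translate([441, 100, 0]) cube([2674, 110, 2444]);


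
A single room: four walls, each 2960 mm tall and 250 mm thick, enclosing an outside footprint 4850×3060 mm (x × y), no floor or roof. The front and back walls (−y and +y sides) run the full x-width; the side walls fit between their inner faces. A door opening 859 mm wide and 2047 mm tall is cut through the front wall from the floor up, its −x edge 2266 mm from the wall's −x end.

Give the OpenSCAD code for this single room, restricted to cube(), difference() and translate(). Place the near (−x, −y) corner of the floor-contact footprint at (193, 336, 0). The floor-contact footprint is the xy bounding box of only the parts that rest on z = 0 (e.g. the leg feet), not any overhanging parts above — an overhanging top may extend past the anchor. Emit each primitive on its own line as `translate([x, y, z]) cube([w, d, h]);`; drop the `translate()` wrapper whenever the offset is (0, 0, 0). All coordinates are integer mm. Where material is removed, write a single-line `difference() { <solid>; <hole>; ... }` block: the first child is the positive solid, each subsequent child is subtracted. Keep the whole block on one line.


difference() { translate([193, 336, 0]) cube([4850, 250, 2960]); translate([2459, 336, 0]) cube([859, 250, 2047]); }
translate([193, 3146, 0]) cube([4850, 250, 2960]);
translate([193, 586, 0]) cube([250, 2560, 2960]);
translate([4793, 586, 0]) cube([250, 2560, 2960]);


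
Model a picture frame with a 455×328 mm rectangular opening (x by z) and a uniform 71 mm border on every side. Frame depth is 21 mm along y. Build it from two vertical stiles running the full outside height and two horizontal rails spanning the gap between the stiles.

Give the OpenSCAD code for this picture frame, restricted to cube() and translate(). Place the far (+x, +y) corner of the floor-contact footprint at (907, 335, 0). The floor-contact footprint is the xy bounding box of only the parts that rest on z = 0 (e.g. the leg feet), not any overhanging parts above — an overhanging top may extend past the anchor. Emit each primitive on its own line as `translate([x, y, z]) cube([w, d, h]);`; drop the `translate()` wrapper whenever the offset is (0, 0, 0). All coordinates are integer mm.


translate([310, 314, 0]) cube([71, 21, 470]);
translate([836, 314, 0]) cube([71, 21, 470]);
translate([381, 314, 0]) cube([455, 21, 71]);
translate([381, 314, 399]) cube([455, 21, 71]);


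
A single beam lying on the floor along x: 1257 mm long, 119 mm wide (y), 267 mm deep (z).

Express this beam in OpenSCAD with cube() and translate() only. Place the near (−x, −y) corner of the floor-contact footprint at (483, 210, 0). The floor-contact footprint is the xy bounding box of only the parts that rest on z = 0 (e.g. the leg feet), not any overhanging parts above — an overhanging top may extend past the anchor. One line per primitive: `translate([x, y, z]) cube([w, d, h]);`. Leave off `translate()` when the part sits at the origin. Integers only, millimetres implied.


translate([483, 210, 0]) cube([1257, 119, 267]);
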